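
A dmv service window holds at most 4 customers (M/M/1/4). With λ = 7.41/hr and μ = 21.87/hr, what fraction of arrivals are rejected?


ρ = λ/μ = 7.41/21.87 = 0.3388
P_K = (1−ρ)ρ^K/(1−ρ^(K+1)) = (0.6612·0.013179)/(1 − 0.004465)
= 0.008714/0.995535 = 0.008753

Final: 0.008753


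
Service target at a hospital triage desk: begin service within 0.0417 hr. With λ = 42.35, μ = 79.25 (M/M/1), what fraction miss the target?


ρ = 42.35/79.25 = 0.5344
P(Wq > t) = ρ·e^{−(μ−λ)t} = 0.5344·e^{−1.5387}
= 0.5344·0.214654 = 0.114708

Final: 0.114708


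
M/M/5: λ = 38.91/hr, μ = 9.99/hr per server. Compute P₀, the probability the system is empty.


a = λ/μ = 38.91/9.99 = 3.8949; ρ = a/c = 0.7790
Σ_{k=0}^{4} a^k/k! (terms k=0..4) = 1.00000 + 3.89489 + 7.58510 + 9.84773 + 9.58896 = 31.91669
Tail: a^5/(5!(1−ρ)) = 896.35225/(120·0.2210) = 33.79589
P₀ = 1/(31.91669 + 33.79589) = 1/65.71258 = 0.015218

Final: 0.015218


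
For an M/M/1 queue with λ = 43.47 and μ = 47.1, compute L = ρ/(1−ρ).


ρ = λ/μ = 43.47/47.1 = 0.9229
L = ρ/(1−ρ) = 0.9229/(1 − 0.9229) = 0.9229/0.07707 = 11.9752

Final: 11.9752


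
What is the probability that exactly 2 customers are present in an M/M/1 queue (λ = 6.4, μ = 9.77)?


ρ = 6.4/9.77 = 0.6551
P_n = (1−ρ)·ρ^n = (1 − 0.6551)·0.6551^2 = 0.3449·0.429112 = 0.148015

Final: 0.148015


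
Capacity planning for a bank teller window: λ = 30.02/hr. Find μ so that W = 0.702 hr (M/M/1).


W = 1/(μ−λ) ⇒ μ − λ = 1/W = 1/0.702 = 1.4245
μ = λ + 1/W = 30.02 + 1.4245 = 31.4445 per hr

Final: 31.4445 /hr


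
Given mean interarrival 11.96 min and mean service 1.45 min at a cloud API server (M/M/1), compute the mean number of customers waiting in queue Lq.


λ = 60/11.96 = 5.0167 /hr
μ = 60/1.45 = 41.3793 /hr
ρ = λ/μ = 5.0167/41.3793 = 0.1212
Lq = ρ²/(1−ρ) = 0.01470/0.8788 = 0.01673

Final: 0.01673


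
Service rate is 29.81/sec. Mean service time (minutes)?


Mean service time = 1/μ = 1/29.81 second = 0.03355 second
In minutes: 0.03355 × 0.0166667 = 0.0005591 min

Final: 0.0005591 min


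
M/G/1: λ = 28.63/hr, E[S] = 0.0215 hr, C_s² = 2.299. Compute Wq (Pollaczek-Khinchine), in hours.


ρ = λ·E[S] = 28.63·0.0215 = 0.6155
E[S²] = E[S]²(1+C_s²) = 0.0215²·(1+2.299) = 0.001525
Wq = λ·E[S²]/(2(1−ρ)) = 28.63·0.001525/(2·0.3845) = 0.05678 hr

Final: 0.05678 hr


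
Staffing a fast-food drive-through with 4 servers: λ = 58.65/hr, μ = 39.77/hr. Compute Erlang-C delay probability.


a = λ/μ = 1.4747; ρ = a/4 = 0.3687
P₀ = 0.226816 (from M/M/c formula)
C(c,a) = [a^c/(c!(1−ρ))]·P₀ = [4.72988/(24·0.6313)]·0.226816
= 0.31217·0.226816 = 0.070805

Final: 0.070805


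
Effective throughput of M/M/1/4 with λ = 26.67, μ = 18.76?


ρ = 1.4216; P_K = (1−ρ)ρ^4/(1−ρ^5) = 0.358287
λ_eff = λ(1 − P_K) = 26.67·(1 − 0.358287) = 26.67·0.641713 = 17.1145 /hr

Final: 17.1145 /hr


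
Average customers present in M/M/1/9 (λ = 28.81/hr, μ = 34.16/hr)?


ρ = 28.81/34.16 = 0.8434
L = ρ[1 − (K+1)ρ^K + Kρ^(K+1)] / [(1−ρ)(1−ρ^(K+1))]
Numerator: 0.8434·(1 − 10·0.215888 + 9·0.182077) = 0.404663
Denominator: (0.1566)·(0.817923) = 0.128100
L = 0.404663/0.128100 = 3.1590

Final: 3.1590


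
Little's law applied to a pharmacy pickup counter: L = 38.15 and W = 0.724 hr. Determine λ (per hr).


λ = L/W = 38.15/0.724 = 52.6934 /hr

Final: 52.6934 /hr


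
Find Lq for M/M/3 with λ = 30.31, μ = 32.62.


a = λ/μ = 0.9292; ρ = a/3 = 0.3097
P₀ = 0.391454
Lq = P₀·a^c·ρ / (c!·(1−ρ)²) = 0.391454·0.80224·0.3097/(6·0.47648)
= 0.03402

Final: 0.03402


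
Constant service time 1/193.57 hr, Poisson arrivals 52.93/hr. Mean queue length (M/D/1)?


ρ = 52.93/193.57 = 0.2734
M/D/1: Lq = ρ²/(2(1−ρ)) = 0.07477/(2·0.7266) = 0.05145

Final: 0.05145


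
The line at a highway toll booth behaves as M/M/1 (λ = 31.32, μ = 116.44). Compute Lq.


ρ = 31.32/116.44 = 0.2690
Lq = ρ²/(1−ρ) = 0.07235/0.7310 = 0.09897

Final: 0.09897


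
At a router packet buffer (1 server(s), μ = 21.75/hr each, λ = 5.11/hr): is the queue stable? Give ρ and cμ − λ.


Total capacity cμ = 1·21.75 = 21.75/hr
ρ = λ/(cμ) = 5.11/21.75 = 0.2349
Stable ⇔ ρ < 1: YES
Spare capacity = cμ − λ = 21.75 − 5.11 = 16.64/hr

Final: ρ = 0.2349; stable; margin = 16.64/hr


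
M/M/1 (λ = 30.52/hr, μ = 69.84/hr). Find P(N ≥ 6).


ρ = 30.52/69.84 = 0.4370
P(N ≥ n) = ρ^n = 0.4370^6 = 0.006964

Final: 0.006964


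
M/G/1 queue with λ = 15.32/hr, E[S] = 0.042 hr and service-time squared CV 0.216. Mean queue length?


ρ = λ·E[S] = 15.32·0.042 = 0.6434
Lq = ρ²(1+C_s²)/(2(1−ρ)) = 0.4140·(1+0.216)/(2·0.3566)
= 0.4140·1.2160/0.7131 = 0.70597

Final: 0.70597


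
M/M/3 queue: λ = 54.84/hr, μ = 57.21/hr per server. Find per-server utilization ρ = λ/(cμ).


ρ = λ/(cμ) = 54.84/(3·57.21) = 54.84/171.63 = 0.3195

Final: 0.3195


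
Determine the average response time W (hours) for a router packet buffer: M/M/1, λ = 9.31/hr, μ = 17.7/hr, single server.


W = 1/(μ−λ) = 1/(17.7 − 9.31) = 1/8.39 = 0.1192 hr

Final: 0.1192 hr


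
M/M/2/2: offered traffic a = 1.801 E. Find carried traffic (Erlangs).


B(2,1.801) = 0.366691 (Erlang-B)
Carried load = a(1 − B) = 1.801·(1 − 0.366691) = 1.801·0.633309 = 1.1406 E

Final: 1.1406 Erlangs


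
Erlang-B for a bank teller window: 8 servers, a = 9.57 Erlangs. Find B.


B(c,a) = (a^c/c!) / Σ_{k=0}^{c} a^k/k!
a^8/8! = 1744.917823
Σ terms (k=0..8): 1.00000 + 9.57000 + 45.79245 + 146.07792 + 349.49141 + 668.92656 + 1066.93787 + 1458.65649 + 1744.91782 = 5491.370524
B = 1744.917823/5491.370524 = 0.317756

Final: 0.317756


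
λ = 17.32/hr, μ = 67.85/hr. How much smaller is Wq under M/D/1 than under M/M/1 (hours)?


ρ = 17.32/67.85 = 0.2553
Wq(M/M/1) = ρ/(μ−λ) = 0.2553/50.53 = 0.005052 hr
Wq(M/D/1) = ρ/(2(μ−λ)) = 0.002526 hr
Savings = 0.005052 − 0.002526 = 0.002526 hr

Final: 0.002526 hr


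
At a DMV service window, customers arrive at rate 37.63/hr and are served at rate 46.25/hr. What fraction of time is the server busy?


ρ = λ/μ = 37.63/46.25 = 0.8136

Final: 0.8136


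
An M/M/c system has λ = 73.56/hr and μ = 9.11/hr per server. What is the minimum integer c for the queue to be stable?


Stability requires cμ > λ ⇔ c > λ/μ.
λ/μ = 73.56/9.11 = 8.0746
Minimum integer c = ⌊8.0746⌋ + 1 = 9
Check: 9·9.11 = 81.99 > 73.56, while 8·9.11 = 72.88 ≤ 73.56

Final: 9 servers


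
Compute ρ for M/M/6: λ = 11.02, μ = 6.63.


ρ = λ/(cμ) = 11.02/(6·6.63) = 11.02/39.78 = 0.2770

Final: 0.2770


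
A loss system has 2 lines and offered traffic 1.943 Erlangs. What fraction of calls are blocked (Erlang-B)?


B(c,a) = (a^c/c!) / Σ_{k=0}^{c} a^k/k!
a^2/2! = 1.887625
Σ terms (k=0..2): 1.00000 + 1.94300 + 1.88762 = 4.830624
B = 1.887625/4.830624 = 0.390762

Final: 0.390762


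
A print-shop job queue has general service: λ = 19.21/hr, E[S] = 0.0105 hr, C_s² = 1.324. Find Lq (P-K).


ρ = λ·E[S] = 19.21·0.0105 = 0.2017
Lq = ρ²(1+C_s²)/(2(1−ρ)) = 0.04068·(1+1.324)/(2·0.7983)
= 0.04068·2.3240/1.5966 = 0.05922

Final: 0.05922


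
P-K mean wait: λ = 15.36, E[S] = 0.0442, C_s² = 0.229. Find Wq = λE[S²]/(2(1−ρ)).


ρ = λ·E[S] = 15.36·0.0442 = 0.6789
E[S²] = E[S]²(1+C_s²) = 0.0442²·(1+0.229) = 0.002401
Wq = λ·E[S²]/(2(1−ρ)) = 15.36·0.002401/(2·0.3211) = 0.05743 hr

Final: 0.05743 hr


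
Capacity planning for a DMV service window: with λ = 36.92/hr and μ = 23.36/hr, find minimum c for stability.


Stability requires cμ > λ ⇔ c > λ/μ.
λ/μ = 36.92/23.36 = 1.5805
Minimum integer c = ⌊1.5805⌋ + 1 = 2
Check: 2·23.36 = 46.72 > 36.92, while 1·23.36 = 23.36 ≤ 36.92

Final: 2 servers


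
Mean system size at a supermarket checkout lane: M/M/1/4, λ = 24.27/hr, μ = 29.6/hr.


ρ = 24.27/29.6 = 0.8199
L = ρ[1 − (K+1)ρ^K + Kρ^(K+1)] / [(1−ρ)(1−ρ^(K+1))]
Numerator: 0.8199·(1 − 5·0.451973 + 4·0.370587) = 0.182422
Denominator: (0.1801)·(0.629413) = 0.113337
L = 0.182422/0.113337 = 1.6096

Final: 1.6096


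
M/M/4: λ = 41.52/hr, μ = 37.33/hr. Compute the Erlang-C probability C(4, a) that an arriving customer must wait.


a = λ/μ = 1.1122; ρ = a/4 = 0.2781
P₀ = 0.328038 (from M/M/c formula)
C(c,a) = [a^c/(c!(1−ρ))]·P₀ = [1.53037/(24·0.7219)]·0.328038
= 0.08833·0.328038 = 0.028974

Final: 0.028974


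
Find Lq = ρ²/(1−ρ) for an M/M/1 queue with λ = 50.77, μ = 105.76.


ρ = 50.77/105.76 = 0.4800
Lq = ρ²/(1−ρ) = 0.2304/0.5200 = 0.4432

Final: 0.4432


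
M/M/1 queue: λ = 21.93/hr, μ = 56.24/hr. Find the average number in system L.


ρ = λ/μ = 21.93/56.24 = 0.3899
L = ρ/(1−ρ) = 0.3899/(1 − 0.3899) = 0.3899/0.6101 = 0.6392

Final: 0.6392


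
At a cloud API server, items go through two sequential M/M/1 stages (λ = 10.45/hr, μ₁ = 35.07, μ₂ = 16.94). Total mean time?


Each node sees arrival rate λ = 10.45/hr (tandem ⇒ throughput preserved).
W₁ = 1/(μ₁−λ) = 1/(35.07−10.45) = 0.04062 hr
W₂ = 1/(μ₂−λ) = 1/(16.94−10.45) = 0.15408 hr
W_total = W₁ + W₂ = 0.04062 + 0.15408 = 0.19470 hr

Final: 0.19470 hr


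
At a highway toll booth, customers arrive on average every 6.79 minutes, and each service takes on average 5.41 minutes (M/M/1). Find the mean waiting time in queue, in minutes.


λ = 60/6.79 = 8.8365 /hr
μ = 60/5.41 = 11.0906 /hr
ρ = λ/μ = 8.8365/11.0906 = 0.7968
Wq = ρ/(μ−λ) = 0.7968/(11.0906−8.8365) = 0.35348 hr
In minutes: 0.35348·60 = 21.209 min

Final: 21.209 min


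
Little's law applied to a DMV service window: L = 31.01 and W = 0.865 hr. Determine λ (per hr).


λ = L/W = 31.01/0.865 = 35.8497 /hr

Final: 35.8497 /hr


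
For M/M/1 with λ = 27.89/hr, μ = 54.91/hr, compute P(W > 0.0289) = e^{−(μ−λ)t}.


W ~ Exponential(μ−λ) for M/M/1.
μ − λ = 54.91 − 27.89 = 27.0200
P(W > t) = e^{−(μ−λ)t} = e^{−0.7809} = 0.458004

Final: 0.458004


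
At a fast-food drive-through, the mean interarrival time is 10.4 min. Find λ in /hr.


λ = 1/(interarrival time) in consistent units.
1 hour = 60 min, so λ = 60/10.4 = 5.7692 per hour

Final: 5.7692 /hr


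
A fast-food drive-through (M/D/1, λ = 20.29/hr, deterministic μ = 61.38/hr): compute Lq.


ρ = 20.29/61.38 = 0.3306
M/D/1: Lq = ρ²/(2(1−ρ)) = 0.1093/(2·0.6694) = 0.08162

Final: 0.08162


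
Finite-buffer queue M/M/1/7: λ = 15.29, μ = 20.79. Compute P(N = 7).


ρ = λ/μ = 15.29/20.79 = 0.7354
P_K = (1−ρ)ρ^K/(1−ρ^(K+1)) = (0.2646·0.116378)/(1 − 0.085590)
= 0.030788/0.914410 = 0.033670

Final: 0.033670


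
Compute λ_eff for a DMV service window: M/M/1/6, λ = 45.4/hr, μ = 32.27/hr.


ρ = 1.4069; P_K = (1−ρ)ρ^6/(1−ρ^7) = 0.318392
λ_eff = λ(1 − P_K) = 45.4·(1 − 0.318392) = 45.4·0.681608 = 30.9450 /hr

Final: 30.9450 /hr


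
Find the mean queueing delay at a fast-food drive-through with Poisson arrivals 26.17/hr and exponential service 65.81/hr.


ρ = 26.17/65.81 = 0.3977
Wq = ρ/(μ−λ) = 0.3977/(65.81 − 26.17) = 0.3977/39.64 = 0.01003 hr

Final: 0.01003 hr


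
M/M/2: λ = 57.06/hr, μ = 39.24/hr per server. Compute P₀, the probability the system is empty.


a = λ/μ = 57.06/39.24 = 1.4541; ρ = a/c = 0.7271
Σ_{k=0}^{1} a^k/k! (terms k=0..1) = 1.00000 + 1.45413 = 2.45413
Tail: a^2/(2!(1−ρ)) = 2.11449/(2·0.2729) = 3.87360
P₀ = 1/(2.45413 + 3.87360) = 1/6.32773 = 0.158035

Final: 0.158035


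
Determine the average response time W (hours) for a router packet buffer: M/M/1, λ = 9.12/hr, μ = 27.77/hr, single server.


W = 1/(μ−λ) = 1/(27.77 − 9.12) = 1/18.65 = 0.05362 hr

Final: 0.05362 hr


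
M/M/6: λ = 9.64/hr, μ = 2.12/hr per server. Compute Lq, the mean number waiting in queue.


a = λ/μ = 4.5472; ρ = a/6 = 0.7579
P₀ = 0.008600
Lq = P₀·a^c·ρ / (c!·(1−ρ)²) = 0.008600·8839.89360·0.7579/(720·0.05863)
= 1.36487

Final: 1.36487


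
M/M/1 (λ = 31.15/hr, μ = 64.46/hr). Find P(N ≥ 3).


ρ = 31.15/64.46 = 0.4832
P(N ≥ n) = ρ^n = 0.4832^3 = 0.112850

Final: 0.112850


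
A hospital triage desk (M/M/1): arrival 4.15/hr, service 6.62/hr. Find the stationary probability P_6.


ρ = 4.15/6.62 = 0.6269
P_n = (1−ρ)·ρ^n = (1 − 0.6269)·0.6269^6 = 0.3731·0.060693 = 0.022645

Final: 0.022645


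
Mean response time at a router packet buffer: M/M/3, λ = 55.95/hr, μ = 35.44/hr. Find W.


a = 1.5787; ρ = 0.5262; P₀ = 0.191970
Lq = P₀·a^c·ρ/(c!(1−ρ)²) = 0.29517
Wq = Lq/λ = 0.29517/55.95 = 0.005276 hr
W = Wq + 1/μ = 0.005276 + 0.02822 = 0.03349 hr

Final: 0.03349 hr


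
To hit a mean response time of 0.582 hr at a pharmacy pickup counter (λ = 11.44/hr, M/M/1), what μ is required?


W = 1/(μ−λ) ⇒ μ − λ = 1/W = 1/0.582 = 1.7182
μ = λ + 1/W = 11.44 + 1.7182 = 13.1582 per hr

Final: 13.1582 /hr


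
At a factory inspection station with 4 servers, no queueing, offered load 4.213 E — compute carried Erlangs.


B(4,4.213) = 0.330835 (Erlang-B)
Carried load = a(1 − B) = 4.213·(1 − 0.330835) = 4.213·0.669165 = 2.8192 E

Final: 2.8192 Erlangs


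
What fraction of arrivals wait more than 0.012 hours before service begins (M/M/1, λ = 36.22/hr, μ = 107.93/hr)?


ρ = 36.22/107.93 = 0.3356
P(Wq > t) = ρ·e^{−(μ−λ)t} = 0.3356·e^{−0.8605}
= 0.3356·0.422942 = 0.141934

Final: 0.141934


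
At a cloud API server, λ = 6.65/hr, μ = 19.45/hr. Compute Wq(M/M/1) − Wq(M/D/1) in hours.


ρ = 6.65/19.45 = 0.3419
Wq(M/M/1) = ρ/(μ−λ) = 0.3419/12.80 = 0.02671 hr
Wq(M/D/1) = ρ/(2(μ−λ)) = 0.01336 hr
Savings = 0.02671 − 0.01336 = 0.01336 hr

Final: 0.01336 hr


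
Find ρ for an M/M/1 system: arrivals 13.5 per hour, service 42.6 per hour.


ρ = λ/μ = 13.5/42.6 = 0.3169

Final: 0.3169


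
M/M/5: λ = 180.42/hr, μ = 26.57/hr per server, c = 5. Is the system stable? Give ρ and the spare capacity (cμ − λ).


Total capacity cμ = 5·26.57 = 132.85/hr
ρ = λ/(cμ) = 180.42/132.85 = 1.3581
Stable ⇔ ρ < 1: NO
Spare capacity = cμ − λ = 132.85 − 180.42 = -47.57/hr

Final: ρ = 1.3581; unstable; margin = -47.57/hr


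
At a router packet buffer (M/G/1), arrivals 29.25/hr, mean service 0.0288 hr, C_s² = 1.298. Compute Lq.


ρ = λ·E[S] = 29.25·0.0288 = 0.8424
Lq = ρ²(1+C_s²)/(2(1−ρ)) = 0.7096·(1+1.298)/(2·0.1576)
= 0.7096·2.2980/0.3152 = 5.17369

Final: 5.17369


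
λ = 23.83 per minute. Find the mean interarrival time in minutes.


Mean interarrival time = 1/λ = 1/23.83 minute = 0.04196 minute
In minutes: 0.04196 × 1 = 0.04196 min

Final: 0.04196 min


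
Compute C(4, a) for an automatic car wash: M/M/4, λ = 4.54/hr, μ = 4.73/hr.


a = λ/μ = 0.9598; ρ = a/4 = 0.2400
P₀ = 0.382500 (from M/M/c formula)
C(c,a) = [a^c/(c!(1−ρ))]·P₀ = [0.84875/(24·0.7600)]·0.382500
= 0.04653·0.382500 = 0.017798

Final: 0.017798


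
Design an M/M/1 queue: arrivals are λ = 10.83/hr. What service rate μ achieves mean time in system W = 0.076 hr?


W = 1/(μ−λ) ⇒ μ − λ = 1/W = 1/0.076 = 13.1579
μ = λ + 1/W = 10.83 + 13.1579 = 23.9879 per hr

Final: 23.9879 /hr


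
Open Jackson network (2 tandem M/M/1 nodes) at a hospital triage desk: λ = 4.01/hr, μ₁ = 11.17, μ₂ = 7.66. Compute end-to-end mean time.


Each node sees arrival rate λ = 4.01/hr (tandem ⇒ throughput preserved).
W₁ = 1/(μ₁−λ) = 1/(11.17−4.01) = 0.13966 hr
W₂ = 1/(μ₂−λ) = 1/(7.66−4.01) = 0.27397 hr
W_total = W₁ + W₂ = 0.13966 + 0.27397 = 0.41364 hr

Final: 0.41364 hr


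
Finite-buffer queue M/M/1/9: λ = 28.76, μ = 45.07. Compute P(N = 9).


ρ = λ/μ = 28.76/45.07 = 0.6381
P_K = (1−ρ)ρ^K/(1−ρ^(K+1)) = (0.3619·0.017543)/(1 − 0.011195)
= 0.006349/0.988805 = 0.006420

Final: 0.006420


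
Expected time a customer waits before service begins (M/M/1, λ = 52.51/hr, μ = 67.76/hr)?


ρ = 52.51/67.76 = 0.7749
Wq = ρ/(μ−λ) = 0.7749/(67.76 − 52.51) = 0.7749/15.25 = 0.05082 hr

Final: 0.05082 hr


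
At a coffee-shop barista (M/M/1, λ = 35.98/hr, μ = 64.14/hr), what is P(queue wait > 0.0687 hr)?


ρ = 35.98/64.14 = 0.5610
P(Wq > t) = ρ·e^{−(μ−λ)t} = 0.5610·e^{−1.9346}
= 0.5610·0.144483 = 0.081049

Final: 0.081049


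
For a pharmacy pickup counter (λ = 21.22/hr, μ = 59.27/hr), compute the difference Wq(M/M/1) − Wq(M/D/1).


ρ = 21.22/59.27 = 0.3580
Wq(M/M/1) = ρ/(μ−λ) = 0.3580/38.05 = 0.009409 hr
Wq(M/D/1) = ρ/(2(μ−λ)) = 0.004705 hr
Savings = 0.009409 − 0.004705 = 0.004705 hr

Final: 0.004705 hr


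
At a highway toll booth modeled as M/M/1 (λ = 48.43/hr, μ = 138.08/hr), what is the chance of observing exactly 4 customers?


ρ = 48.43/138.08 = 0.3507
P_n = (1−ρ)·ρ^n = (1 − 0.3507)·0.3507^4 = 0.6493·0.015133 = 0.009825

Final: 0.009825


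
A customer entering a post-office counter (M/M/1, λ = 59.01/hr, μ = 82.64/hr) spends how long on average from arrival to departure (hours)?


W = 1/(μ−λ) = 1/(82.64 − 59.01) = 1/23.63 = 0.04232 hr

Final: 0.04232 hr


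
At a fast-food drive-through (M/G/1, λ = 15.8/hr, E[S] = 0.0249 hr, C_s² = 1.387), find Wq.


ρ = λ·E[S] = 15.8·0.0249 = 0.3934
E[S²] = E[S]²(1+C_s²) = 0.0249²·(1+1.387) = 0.001480
Wq = λ·E[S²]/(2(1−ρ)) = 15.8·0.001480/(2·0.6066) = 0.01927 hr

Final: 0.01927 hr


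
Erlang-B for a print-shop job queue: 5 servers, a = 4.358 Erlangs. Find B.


B(c,a) = (a^c/c!) / Σ_{k=0}^{c} a^k/k!
a^5/5! = 13.099505
Σ terms (k=0..5): 1.00000 + 4.35800 + 9.49608 + 13.79464 + 15.02926 + 13.09950 = 56.777491
B = 13.099505/56.777491 = 0.230717

Final: 0.230717


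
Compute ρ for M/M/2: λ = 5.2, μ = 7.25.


ρ = λ/(cμ) = 5.2/(2·7.25) = 5.2/14.50 = 0.3586

Final: 0.3586


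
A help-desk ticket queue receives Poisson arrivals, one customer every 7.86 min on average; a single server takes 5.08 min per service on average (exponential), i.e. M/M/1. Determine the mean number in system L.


λ = 60/7.86 = 7.6336 /hr
μ = 60/5.08 = 11.8110 /hr
ρ = λ/μ = 7.6336/11.8110 = 0.6463
L = ρ/(1−ρ) = 0.6463/0.3537 = 1.8273

Final: 1.8273


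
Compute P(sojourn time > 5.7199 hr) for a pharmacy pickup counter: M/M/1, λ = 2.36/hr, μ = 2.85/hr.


W ~ Exponential(μ−λ) for M/M/1.
μ − λ = 2.85 − 2.36 = 0.4900
P(W > t) = e^{−(μ−λ)t} = e^{−2.8028} = 0.060643

Final: 0.060643


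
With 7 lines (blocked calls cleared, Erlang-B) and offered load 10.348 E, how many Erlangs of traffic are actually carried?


B(7,10.348) = 0.424232 (Erlang-B)
Carried load = a(1 − B) = 10.348·(1 − 0.424232) = 10.348·0.575768 = 5.9580 E

Final: 5.9580 Erlangs


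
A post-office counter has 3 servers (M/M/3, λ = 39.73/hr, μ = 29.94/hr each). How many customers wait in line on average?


a = λ/μ = 1.3270; ρ = a/3 = 0.4423
P₀ = 0.256031
Lq = P₀·a^c·ρ / (c!·(1−ρ)²) = 0.256031·2.33669·0.4423/(6·0.31100)
= 0.14182

Final: 0.14182


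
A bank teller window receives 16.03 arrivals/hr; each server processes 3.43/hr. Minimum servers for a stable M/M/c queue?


Stability requires cμ > λ ⇔ c > λ/μ.
λ/μ = 16.03/3.43 = 4.6735
Minimum integer c = ⌊4.6735⌋ + 1 = 5
Check: 5·3.43 = 17.15 > 16.03, while 4·3.43 = 13.72 ≤ 16.03

Final: 5 servers


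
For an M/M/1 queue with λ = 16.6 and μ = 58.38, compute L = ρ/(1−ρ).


ρ = λ/μ = 16.6/58.38 = 0.2843
L = ρ/(1−ρ) = 0.2843/(1 − 0.2843) = 0.2843/0.7157 = 0.3973

Final: 0.3973


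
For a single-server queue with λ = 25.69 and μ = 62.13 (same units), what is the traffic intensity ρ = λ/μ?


ρ = λ/μ = 25.69/62.13 = 0.4135

Final: 0.4135


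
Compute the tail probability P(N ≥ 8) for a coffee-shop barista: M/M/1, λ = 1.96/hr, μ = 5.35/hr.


ρ = 1.96/5.35 = 0.3664
P(N ≥ n) = ρ^n = 0.3664^8 = 0.0003245

Final: 0.0003245


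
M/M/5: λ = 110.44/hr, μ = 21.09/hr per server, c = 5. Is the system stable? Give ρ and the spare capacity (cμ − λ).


Total capacity cμ = 5·21.09 = 105.45/hr
ρ = λ/(cμ) = 110.44/105.45 = 1.0473
Stable ⇔ ρ < 1: NO
Spare capacity = cμ − λ = 105.45 − 110.44 = -4.99/hr

Final: ρ = 1.0473; unstable; margin = -4.99/hr


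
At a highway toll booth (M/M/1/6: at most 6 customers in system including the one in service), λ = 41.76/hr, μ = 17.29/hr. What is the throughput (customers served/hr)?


ρ = 2.4153; P_K = (1−ρ)ρ^6/(1−ρ^7) = 0.587192
λ_eff = λ(1 − P_K) = 41.76·(1 − 0.587192) = 41.76·0.412808 = 17.2389 /hr

Final: 17.2389 /hr


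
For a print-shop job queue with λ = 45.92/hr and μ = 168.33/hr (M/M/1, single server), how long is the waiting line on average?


ρ = 45.92/168.33 = 0.2728
Lq = ρ²/(1−ρ) = 0.07442/0.7272 = 0.1023

Final: 0.1023


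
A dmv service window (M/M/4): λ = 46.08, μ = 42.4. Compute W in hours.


a = 1.0868; ρ = 0.2717; P₀ = 0.336576
Lq = P₀·a^c·ρ/(c!(1−ρ)²) = 0.01002
Wq = Lq/λ = 0.01002/46.08 = 0.0002175 hr
W = Wq + 1/μ = 0.0002175 + 0.02358 = 0.02380 hr

Final: 0.02380 hr


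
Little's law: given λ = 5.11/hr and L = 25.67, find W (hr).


W = L/λ = 25.67/5.11 = 5.0235 hr

Final: 5.0235 hr


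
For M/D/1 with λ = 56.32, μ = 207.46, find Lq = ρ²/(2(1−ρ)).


ρ = 56.32/207.46 = 0.2715
M/D/1: Lq = ρ²/(2(1−ρ)) = 0.07370/(2·0.7285) = 0.05058

Final: 0.05058


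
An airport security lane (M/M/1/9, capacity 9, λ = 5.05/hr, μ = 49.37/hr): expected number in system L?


ρ = 5.05/49.37 = 0.1023
L = ρ[1 − (K+1)ρ^K + Kρ^(K+1)] / [(1−ρ)(1−ρ^(K+1))]
Numerator: 0.1023·(1 − 10·0.000000001226 + 9·1.254e-10) = 0.102289
Denominator: (0.8977)·(1.000000) = 0.897711
L = 0.102289/0.897711 = 0.1139

Final: 0.1139


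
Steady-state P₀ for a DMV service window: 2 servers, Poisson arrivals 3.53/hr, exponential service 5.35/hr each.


a = λ/μ = 3.53/5.35 = 0.6598; ρ = a/c = 0.3299
Σ_{k=0}^{1} a^k/k! (terms k=0..1) = 1.00000 + 0.65981 = 1.65981
Tail: a^2/(2!(1−ρ)) = 0.43535/(2·0.6701) = 0.32485
P₀ = 1/(1.65981 + 0.32485) = 1/1.98466 = 0.503865

Final: 0.503865


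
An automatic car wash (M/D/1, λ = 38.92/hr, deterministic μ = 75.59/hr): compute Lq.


ρ = 38.92/75.59 = 0.5149
M/D/1: Lq = ρ²/(2(1−ρ)) = 0.2651/(2·0.4851) = 0.27324

Final: 0.27324


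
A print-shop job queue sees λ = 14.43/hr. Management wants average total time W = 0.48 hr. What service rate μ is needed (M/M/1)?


W = 1/(μ−λ) ⇒ μ − λ = 1/W = 1/0.48 = 2.0833
μ = λ + 1/W = 14.43 + 2.0833 = 16.5133 per hr

Final: 16.5133 /hr


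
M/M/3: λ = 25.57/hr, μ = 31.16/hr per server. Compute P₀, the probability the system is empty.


a = λ/μ = 25.57/31.16 = 0.8206; ρ = a/c = 0.2735
Σ_{k=0}^{2} a^k/k! (terms k=0..2) = 1.00000 + 0.82060 + 0.33669 = 2.15730
Tail: a^3/(3!(1−ρ)) = 0.55259/(6·0.7265) = 0.12677
P₀ = 1/(2.15730 + 0.12677) = 1/2.28407 = 0.437814

Final: 0.437814


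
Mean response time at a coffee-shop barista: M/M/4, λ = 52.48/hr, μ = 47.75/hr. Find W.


a = 1.0991; ρ = 0.2748; P₀ = 0.332434
Lq = P₀·a^c·ρ/(c!(1−ρ)²) = 0.01056
Wq = Lq/λ = 0.01056/52.48 = 0.0002012 hr
W = Wq + 1/μ = 0.0002012 + 0.02094 = 0.02114 hr

Final: 0.02114 hr


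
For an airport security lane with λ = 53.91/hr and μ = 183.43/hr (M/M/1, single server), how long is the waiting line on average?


ρ = 53.91/183.43 = 0.2939
Lq = ρ²/(1−ρ) = 0.08638/0.7061 = 0.1223

Final: 0.1223


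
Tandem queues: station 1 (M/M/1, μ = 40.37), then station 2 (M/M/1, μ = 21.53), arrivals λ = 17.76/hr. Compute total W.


Each node sees arrival rate λ = 17.76/hr (tandem ⇒ throughput preserved).
W₁ = 1/(μ₁−λ) = 1/(40.37−17.76) = 0.04423 hr
W₂ = 1/(μ₂−λ) = 1/(21.53−17.76) = 0.26525 hr
W_total = W₁ + W₂ = 0.04423 + 0.26525 = 0.30948 hr

Final: 0.30948 hr


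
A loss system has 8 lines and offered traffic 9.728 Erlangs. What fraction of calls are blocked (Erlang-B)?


B(c,a) = (a^c/c!) / Σ_{k=0}^{c} a^k/k!
a^8/8! = 1989.152006
Σ terms (k=0..8): 1.00000 + 9.72800 + 47.31699 + 153.43323 + 373.14962 + 725.99990 + 1177.08785 + 1635.81579 + 1989.15201 = 6112.683396
B = 1989.152006/6112.683396 = 0.325414

Final: 0.325414


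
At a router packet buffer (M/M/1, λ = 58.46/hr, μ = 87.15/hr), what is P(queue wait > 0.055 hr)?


ρ = 58.46/87.15 = 0.6708
P(Wq > t) = ρ·e^{−(μ−λ)t} = 0.6708·e^{−1.5780}
= 0.6708·0.206398 = 0.138451

Final: 0.138451


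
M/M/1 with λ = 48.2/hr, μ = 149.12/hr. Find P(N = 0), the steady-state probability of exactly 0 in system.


ρ = 48.2/149.12 = 0.3232
P_n = (1−ρ)·ρ^n = (1 − 0.3232)·0.3232^0 = 0.6768·1.000000 = 0.676770

Final: 0.676770


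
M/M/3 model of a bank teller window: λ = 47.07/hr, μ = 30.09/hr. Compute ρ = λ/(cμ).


ρ = λ/(cμ) = 47.07/(3·30.09) = 47.07/90.27 = 0.5214

Final: 0.5214


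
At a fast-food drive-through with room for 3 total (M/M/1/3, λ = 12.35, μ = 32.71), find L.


ρ = 12.35/32.71 = 0.3776
L = ρ[1 − (K+1)ρ^K + Kρ^(K+1)] / [(1−ρ)(1−ρ^(K+1))]
Numerator: 0.3776·(1 − 4·0.053822 + 3·0.020321) = 0.319294
Denominator: (0.6224)·(0.979679) = 0.609791
L = 0.319294/0.609791 = 0.5236

Final: 0.5236


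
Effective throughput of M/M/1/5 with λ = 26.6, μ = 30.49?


ρ = 0.8724; P_K = (1−ρ)ρ^5/(1−ρ^6) = 0.115326
λ_eff = λ(1 − P_K) = 26.6·(1 − 0.115326) = 26.6·0.884674 = 23.5323 /hr

Final: 23.5323 /hr


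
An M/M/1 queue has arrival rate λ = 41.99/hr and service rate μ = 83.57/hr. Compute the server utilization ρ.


ρ = λ/μ = 41.99/83.57 = 0.5025

Final: 0.5025


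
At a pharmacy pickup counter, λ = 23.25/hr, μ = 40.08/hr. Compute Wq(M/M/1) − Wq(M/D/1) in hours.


ρ = 23.25/40.08 = 0.5801
Wq(M/M/1) = ρ/(μ−λ) = 0.5801/16.83 = 0.03447 hr
Wq(M/D/1) = ρ/(2(μ−λ)) = 0.01723 hr
Savings = 0.03447 − 0.01723 = 0.01723 hr

Final: 0.01723 hr


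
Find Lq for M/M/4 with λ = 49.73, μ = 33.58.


a = λ/μ = 1.4809; ρ = a/4 = 0.3702
P₀ = 0.225372
Lq = P₀·a^c·ρ / (c!·(1−ρ)²) = 0.225372·4.81007·0.3702/(24·0.39660)
= 0.04217

Final: 0.04217


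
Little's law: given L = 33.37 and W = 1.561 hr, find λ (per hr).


λ = L/W = 33.37/1.561 = 21.3773 /hr

Final: 21.3773 /hr


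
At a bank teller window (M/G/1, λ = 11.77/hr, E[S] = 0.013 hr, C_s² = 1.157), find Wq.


ρ = λ·E[S] = 11.77·0.013 = 0.1530
E[S²] = E[S]²(1+C_s²) = 0.013²·(1+1.157) = 0.0003645
Wq = λ·E[S²]/(2(1−ρ)) = 11.77·0.0003645/(2·0.8470) = 0.002533 hr

Final: 0.002533 hr


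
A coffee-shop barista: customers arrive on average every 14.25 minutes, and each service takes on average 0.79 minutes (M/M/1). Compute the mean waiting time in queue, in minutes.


λ = 60/14.25 = 4.2105 /hr
μ = 60/0.79 = 75.9494 /hr
ρ = λ/μ = 4.2105/75.9494 = 0.05544
Wq = ρ/(μ−λ) = 0.05544/(75.9494−4.2105) = 0.0007728 hr
In minutes: 0.0007728·60 = 0.04637 min

Final: 0.04637 min


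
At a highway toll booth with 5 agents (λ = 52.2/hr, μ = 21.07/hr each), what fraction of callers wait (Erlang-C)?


a = λ/μ = 2.4775; ρ = a/5 = 0.4955
P₀ = 0.082021 (from M/M/c formula)
C(c,a) = [a^c/(c!(1−ρ))]·P₀ = [93.33184/(120·0.5045)]·0.082021
= 1.54163·0.082021 = 0.126446

Final: 0.126446


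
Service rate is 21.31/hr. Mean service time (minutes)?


Mean service time = 1/μ = 1/21.31 hour = 0.04693 hour
In minutes: 0.04693 × 60 = 2.8156 min

Final: 2.8156 min


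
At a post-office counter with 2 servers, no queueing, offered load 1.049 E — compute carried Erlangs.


B(2,1.049) = 0.211681 (Erlang-B)
Carried load = a(1 − B) = 1.049·(1 − 0.211681) = 1.049·0.788319 = 0.8269 E

Final: 0.8269 Erlangs


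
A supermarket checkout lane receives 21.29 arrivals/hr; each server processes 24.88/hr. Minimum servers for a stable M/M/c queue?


Stability requires cμ > λ ⇔ c > λ/μ.
λ/μ = 21.29/24.88 = 0.8557
Minimum integer c = ⌊0.8557⌋ + 1 = 1
Check: 1·24.88 = 24.88 > 21.29, while 0·24.88 = 0.00 ≤ 21.29

Final: 1 servers


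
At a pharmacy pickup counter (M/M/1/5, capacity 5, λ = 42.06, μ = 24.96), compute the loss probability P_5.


ρ = λ/μ = 42.06/24.96 = 1.6851
P_K = (1−ρ)ρ^K/(1−ρ^(K+1)) = (-0.6851·13.586996)/(1 − 22.895394)
= -9.308398/-21.895394 = 0.425130

Final: 0.425130


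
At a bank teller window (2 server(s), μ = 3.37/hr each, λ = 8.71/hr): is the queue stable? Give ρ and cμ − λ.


Total capacity cμ = 2·3.37 = 6.74/hr
ρ = λ/(cμ) = 8.71/6.74 = 1.2923
Stable ⇔ ρ < 1: NO
Spare capacity = cμ − λ = 6.74 − 8.71 = -1.97/hr

Final: ρ = 1.2923; unstable; margin = -1.97/hr


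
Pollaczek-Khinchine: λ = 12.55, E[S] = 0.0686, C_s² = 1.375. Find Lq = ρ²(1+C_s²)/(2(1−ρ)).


ρ = λ·E[S] = 12.55·0.0686 = 0.8609
Lq = ρ²(1+C_s²)/(2(1−ρ)) = 0.7412·(1+1.375)/(2·0.1391)
= 0.7412·2.3750/0.2781 = 6.32901

Final: 6.32901


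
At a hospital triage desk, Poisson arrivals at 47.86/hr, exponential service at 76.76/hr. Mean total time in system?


W = 1/(μ−λ) = 1/(76.76 − 47.86) = 1/28.90 = 0.03460 hr

Final: 0.03460 hr


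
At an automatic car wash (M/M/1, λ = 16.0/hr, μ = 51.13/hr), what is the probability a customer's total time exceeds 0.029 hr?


W ~ Exponential(μ−λ) for M/M/1.
μ − λ = 51.13 − 16.0 = 35.1300
P(W > t) = e^{−(μ−λ)t} = e^{−1.0188} = 0.361039

Final: 0.361039


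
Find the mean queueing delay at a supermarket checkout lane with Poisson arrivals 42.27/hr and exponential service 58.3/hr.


ρ = 42.27/58.3 = 0.7250
Wq = ρ/(μ−λ) = 0.7250/(58.3 − 42.27) = 0.7250/16.03 = 0.04523 hr

Final: 0.04523 hr


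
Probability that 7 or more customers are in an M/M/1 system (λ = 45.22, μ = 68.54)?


ρ = 45.22/68.54 = 0.6598
P(N ≥ n) = ρ^n = 0.6598^7 = 0.054413

Final: 0.054413


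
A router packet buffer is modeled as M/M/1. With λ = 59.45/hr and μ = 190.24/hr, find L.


ρ = λ/μ = 59.45/190.24 = 0.3125
L = ρ/(1−ρ) = 0.3125/(1 − 0.3125) = 0.3125/0.6875 = 0.4545

Final: 0.4545


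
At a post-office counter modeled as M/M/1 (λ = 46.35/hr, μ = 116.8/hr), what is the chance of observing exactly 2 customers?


ρ = 46.35/116.8 = 0.3968
P_n = (1−ρ)·ρ^n = (1 − 0.3968)·0.3968^2 = 0.6032·0.157476 = 0.094984

Final: 0.094984


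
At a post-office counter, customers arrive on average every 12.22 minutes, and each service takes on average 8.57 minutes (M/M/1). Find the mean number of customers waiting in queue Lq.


λ = 60/12.22 = 4.9100 /hr
μ = 60/8.57 = 7.0012 /hr
ρ = λ/μ = 4.9100/7.0012 = 0.7013
Lq = ρ²/(1−ρ) = 0.4918/0.2987 = 1.6466

Final: 1.6466


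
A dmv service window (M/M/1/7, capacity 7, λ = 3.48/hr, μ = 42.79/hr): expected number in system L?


ρ = 3.48/42.79 = 0.08133
L = ρ[1 − (K+1)ρ^K + Kρ^(K+1)] / [(1−ρ)(1−ρ^(K+1))]
Numerator: 0.08133·(1 − 8·0.00000002353 + 7·0.000000001914) = 0.081327
Denominator: (0.9187)·(1.000000) = 0.918673
L = 0.081327/0.918673 = 0.08853

Final: 0.08853


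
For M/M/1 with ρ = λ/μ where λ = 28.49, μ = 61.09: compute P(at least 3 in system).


ρ = 28.49/61.09 = 0.4664
P(N ≥ n) = ρ^n = 0.4664^3 = 0.101430

Final: 0.101430


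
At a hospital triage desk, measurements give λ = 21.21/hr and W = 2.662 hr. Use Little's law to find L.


L = λW = 21.21·2.662 = 56.4610

Final: 56.4610


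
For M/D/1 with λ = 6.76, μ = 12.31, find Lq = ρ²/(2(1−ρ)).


ρ = 6.76/12.31 = 0.5491
M/D/1: Lq = ρ²/(2(1−ρ)) = 0.3016/(2·0.4509) = 0.33444

Final: 0.33444


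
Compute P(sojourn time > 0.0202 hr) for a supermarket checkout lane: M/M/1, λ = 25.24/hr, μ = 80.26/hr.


W ~ Exponential(μ−λ) for M/M/1.
μ − λ = 80.26 − 25.24 = 55.0200
P(W > t) = e^{−(μ−λ)t} = e^{−1.1114} = 0.329097

Final: 0.329097


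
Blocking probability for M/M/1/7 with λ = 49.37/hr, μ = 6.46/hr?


ρ = λ/μ = 49.37/6.46 = 7.6424
P_K = (1−ρ)ρ^K/(1−ρ^(K+1)) = (-6.6424·1522699.708411)/(1 − 11637102.879912)
= -10114403.171501/-11637101.879912 = 0.869151

Final: 0.869151


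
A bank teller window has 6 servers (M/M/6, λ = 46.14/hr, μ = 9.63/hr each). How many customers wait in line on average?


a = λ/μ = 4.7913; ρ = a/6 = 0.7985
P₀ = 0.006173
Lq = P₀·a^c·ρ / (c!·(1−ρ)²) = 0.006173·12097.83950·0.7985/(720·0.04058)
= 2.04075

Final: 2.04075


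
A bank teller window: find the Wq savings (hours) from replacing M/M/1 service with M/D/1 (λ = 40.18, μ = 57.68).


ρ = 40.18/57.68 = 0.6966
Wq(M/M/1) = ρ/(μ−λ) = 0.6966/17.50 = 0.03981 hr
Wq(M/D/1) = ρ/(2(μ−λ)) = 0.01990 hr
Savings = 0.03981 − 0.01990 = 0.01990 hr

Final: 0.01990 hr


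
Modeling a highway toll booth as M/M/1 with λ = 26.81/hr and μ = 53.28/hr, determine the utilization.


ρ = λ/μ = 26.81/53.28 = 0.5032

Final: 0.5032


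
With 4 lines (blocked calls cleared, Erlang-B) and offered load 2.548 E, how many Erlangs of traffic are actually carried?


B(4,2.548) = 0.155318 (Erlang-B)
Carried load = a(1 − B) = 2.548·(1 − 0.155318) = 2.548·0.844682 = 2.1523 E

Final: 2.1523 Erlangs


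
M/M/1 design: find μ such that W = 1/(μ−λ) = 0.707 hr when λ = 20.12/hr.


W = 1/(μ−λ) ⇒ μ − λ = 1/W = 1/0.707 = 1.4144
μ = λ + 1/W = 20.12 + 1.4144 = 21.5344 per hr

Final: 21.5344 /hr


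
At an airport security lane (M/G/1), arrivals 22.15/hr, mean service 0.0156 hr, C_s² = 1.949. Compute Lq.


ρ = λ·E[S] = 22.15·0.0156 = 0.3455
Lq = ρ²(1+C_s²)/(2(1−ρ)) = 0.1194·(1+1.949)/(2·0.6545)
= 0.1194·2.9490/1.3089 = 0.26900

Final: 0.26900


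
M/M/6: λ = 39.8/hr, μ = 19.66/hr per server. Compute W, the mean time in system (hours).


a = 2.0244; ρ = 0.3374; P₀ = 0.131861
Lq = P₀·a^c·ρ/(c!(1−ρ)²) = 0.009688
Wq = Lq/λ = 0.009688/39.8 = 0.0002434 hr
W = Wq + 1/μ = 0.0002434 + 0.05086 = 0.05111 hr

Final: 0.05111 hr


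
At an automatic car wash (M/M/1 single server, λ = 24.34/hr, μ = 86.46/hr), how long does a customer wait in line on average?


ρ = 24.34/86.46 = 0.2815
Wq = ρ/(μ−λ) = 0.2815/(86.46 − 24.34) = 0.2815/62.12 = 0.004532 hr

Final: 0.004532 hr


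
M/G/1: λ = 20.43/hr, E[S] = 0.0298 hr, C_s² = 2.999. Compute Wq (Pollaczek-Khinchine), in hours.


ρ = λ·E[S] = 20.43·0.0298 = 0.6088
E[S²] = E[S]²(1+C_s²) = 0.0298²·(1+2.999) = 0.003551
Wq = λ·E[S²]/(2(1−ρ)) = 20.43·0.003551/(2·0.3912) = 0.09273 hr

Final: 0.09273 hr


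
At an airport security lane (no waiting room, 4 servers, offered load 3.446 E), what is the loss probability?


B(c,a) = (a^c/c!) / Σ_{k=0}^{c} a^k/k!
a^4/4! = 5.875568
Σ terms (k=0..4): 1.00000 + 3.44600 + 5.93746 + 6.82016 + 5.87557 = 23.079186
B = 5.875568/23.079186 = 0.254583

Final: 0.254583


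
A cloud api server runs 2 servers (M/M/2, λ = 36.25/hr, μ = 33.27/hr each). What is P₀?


a = λ/μ = 36.25/33.27 = 1.0896; ρ = a/c = 0.5448
Σ_{k=0}^{1} a^k/k! (terms k=0..1) = 1.00000 + 1.08957 = 2.08957
Tail: a^2/(2!(1−ρ)) = 1.18716/(2·0.4552) = 1.30396
P₀ = 1/(2.08957 + 1.30396) = 1/3.39353 = 0.294678

Final: 0.294678


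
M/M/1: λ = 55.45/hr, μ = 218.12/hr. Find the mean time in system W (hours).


W = 1/(μ−λ) = 1/(218.12 − 55.45) = 1/162.67 = 0.006147 hr

Final: 0.006147 hr


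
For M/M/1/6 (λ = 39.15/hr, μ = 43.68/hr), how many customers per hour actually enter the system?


ρ = 0.8963; P_K = (1−ρ)ρ^6/(1−ρ^7) = 0.100436
λ_eff = λ(1 − P_K) = 39.15·(1 − 0.100436) = 39.15·0.899564 = 35.2179 /hr

Final: 35.2179 /hr


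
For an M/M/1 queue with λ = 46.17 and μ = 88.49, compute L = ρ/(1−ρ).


ρ = λ/μ = 46.17/88.49 = 0.5218
L = ρ/(1−ρ) = 0.5218/(1 − 0.5218) = 0.5218/0.4782 = 1.0910

Final: 1.0910


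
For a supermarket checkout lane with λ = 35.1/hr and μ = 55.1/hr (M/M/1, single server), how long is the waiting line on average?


ρ = 35.1/55.1 = 0.6370
Lq = ρ²/(1−ρ) = 0.4058/0.3630 = 1.1180

Final: 1.1180


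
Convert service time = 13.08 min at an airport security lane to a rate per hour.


μ = 1/(service time) in consistent units.
1 hour = 60 min, so μ = 60/13.08 = 4.5872 per hour

Final: 4.5872 /hr


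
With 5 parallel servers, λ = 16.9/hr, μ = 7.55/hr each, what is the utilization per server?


ρ = λ/(cμ) = 16.9/(5·7.55) = 16.9/37.75 = 0.4477

Final: 0.4477


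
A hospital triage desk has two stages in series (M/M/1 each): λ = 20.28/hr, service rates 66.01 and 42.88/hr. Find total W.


Each node sees arrival rate λ = 20.28/hr (tandem ⇒ throughput preserved).
W₁ = 1/(μ₁−λ) = 1/(66.01−20.28) = 0.02187 hr
W₂ = 1/(μ₂−λ) = 1/(42.88−20.28) = 0.04425 hr
W_total = W₁ + W₂ = 0.02187 + 0.04425 = 0.06612 hr

Final: 0.06612 hr


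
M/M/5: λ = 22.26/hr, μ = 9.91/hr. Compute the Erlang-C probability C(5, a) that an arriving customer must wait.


a = λ/μ = 2.2462; ρ = a/5 = 0.4492
P₀ = 0.104343 (from M/M/c formula)
C(c,a) = [a^c/(c!(1−ρ))]·P₀ = [57.18176/(120·0.5508)]·0.104343
= 0.86520·0.104343 = 0.090278

Final: 0.090278


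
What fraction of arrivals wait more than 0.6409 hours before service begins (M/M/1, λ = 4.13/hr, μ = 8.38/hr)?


ρ = 4.13/8.38 = 0.4928
P(Wq > t) = ρ·e^{−(μ−λ)t} = 0.4928·e^{−2.7238}
= 0.4928·0.065623 = 0.032342

Final: 0.032342


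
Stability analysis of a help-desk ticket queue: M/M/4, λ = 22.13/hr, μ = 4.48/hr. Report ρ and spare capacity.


Total capacity cμ = 4·4.48 = 17.92/hr
ρ = λ/(cμ) = 22.13/17.92 = 1.2349
Stable ⇔ ρ < 1: NO
Spare capacity = cμ − λ = 17.92 − 22.13 = -4.21/hr

Final: ρ = 1.2349; unstable; margin = -4.21/hr


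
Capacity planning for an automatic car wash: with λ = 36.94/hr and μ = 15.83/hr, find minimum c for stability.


Stability requires cμ > λ ⇔ c > λ/μ.
λ/μ = 36.94/15.83 = 2.3335
Minimum integer c = ⌊2.3335⌋ + 1 = 3
Check: 3·15.83 = 47.49 > 36.94, while 2·15.83 = 31.66 ≤ 36.94

Final: 3 servers


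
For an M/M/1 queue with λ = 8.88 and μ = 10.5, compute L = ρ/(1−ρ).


ρ = λ/μ = 8.88/10.5 = 0.8457
L = ρ/(1−ρ) = 0.8457/(1 − 0.8457) = 0.8457/0.1543 = 5.4815

Final: 5.4815


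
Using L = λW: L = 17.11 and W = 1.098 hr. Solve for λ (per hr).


λ = L/W = 17.11/1.098 = 15.5829 /hr

Final: 15.5829 /hr


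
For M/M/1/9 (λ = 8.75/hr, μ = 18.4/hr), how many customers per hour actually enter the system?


ρ = 0.4755; P_K = (1−ρ)ρ^9/(1−ρ^10) = 0.0006526
λ_eff = λ(1 − P_K) = 8.75·(1 − 0.0006526) = 8.75·0.999347 = 8.7443 /hr

Final: 8.7443 /hr


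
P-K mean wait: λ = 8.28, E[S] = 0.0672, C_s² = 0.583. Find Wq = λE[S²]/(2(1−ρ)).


ρ = λ·E[S] = 8.28·0.0672 = 0.5564
E[S²] = E[S]²(1+C_s²) = 0.0672²·(1+0.583) = 0.007149
Wq = λ·E[S²]/(2(1−ρ)) = 8.28·0.007149/(2·0.4436) = 0.06672 hr

Final: 0.06672 hr


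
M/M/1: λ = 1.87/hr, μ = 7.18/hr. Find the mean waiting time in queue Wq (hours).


ρ = 1.87/7.18 = 0.2604
Wq = ρ/(μ−λ) = 0.2604/(7.18 − 1.87) = 0.2604/5.31 = 0.04905 hr

Final: 0.04905 hr


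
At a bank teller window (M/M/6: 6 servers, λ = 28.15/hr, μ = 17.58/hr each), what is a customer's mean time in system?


a = 1.6013; ρ = 0.2669; P₀ = 0.201568
Lq = P₀·a^c·ρ/(c!(1−ρ)²) = 0.002343
Wq = Lq/λ = 0.002343/28.15 = 0.00008324 hr
W = Wq + 1/μ = 0.00008324 + 0.05688 = 0.05697 hr

Final: 0.05697 hr


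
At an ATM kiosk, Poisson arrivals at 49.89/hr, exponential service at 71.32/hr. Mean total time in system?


W = 1/(μ−λ) = 1/(71.32 − 49.89) = 1/21.43 = 0.04666 hr

Final: 0.04666 hr
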